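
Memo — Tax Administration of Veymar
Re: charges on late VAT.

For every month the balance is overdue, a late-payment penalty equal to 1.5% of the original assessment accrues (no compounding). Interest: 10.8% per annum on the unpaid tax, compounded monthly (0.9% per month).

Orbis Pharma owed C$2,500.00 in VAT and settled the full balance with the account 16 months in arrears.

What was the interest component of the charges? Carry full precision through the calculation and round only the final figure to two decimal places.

Interest: C$2,500.00 × ((1 + 0.009)^16 − 1) = C$2,500.00 × 0.1541404… = C$385.3511…

C$385.35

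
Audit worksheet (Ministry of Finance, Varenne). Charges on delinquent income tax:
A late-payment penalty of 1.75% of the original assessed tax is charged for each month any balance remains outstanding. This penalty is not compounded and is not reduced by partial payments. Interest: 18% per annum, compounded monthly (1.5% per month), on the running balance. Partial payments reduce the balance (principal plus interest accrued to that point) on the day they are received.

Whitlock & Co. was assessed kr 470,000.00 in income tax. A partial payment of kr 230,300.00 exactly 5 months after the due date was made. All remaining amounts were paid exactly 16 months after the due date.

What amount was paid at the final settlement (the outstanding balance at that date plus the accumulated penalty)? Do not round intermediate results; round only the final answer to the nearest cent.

Balance at month 5: kr 470,000.0000 × (1 + 0.015)^5 = kr 506,323.4818…
After kr 230,300.00 payment: kr 506,323.4818… − kr 230,300.00 = kr 276,023.4818…
Balance at month 16: kr 276,023.4818… × (1 + 0.015)^11 = kr 325,141.5671…
Penalty: 16 × 1.75% × kr 470,000.00 = kr 131,600.00
Final settlement = outstanding balance + penalty = kr 325,141.5671… + kr 131,600.00 = kr 456,741.57

kr 456,741.57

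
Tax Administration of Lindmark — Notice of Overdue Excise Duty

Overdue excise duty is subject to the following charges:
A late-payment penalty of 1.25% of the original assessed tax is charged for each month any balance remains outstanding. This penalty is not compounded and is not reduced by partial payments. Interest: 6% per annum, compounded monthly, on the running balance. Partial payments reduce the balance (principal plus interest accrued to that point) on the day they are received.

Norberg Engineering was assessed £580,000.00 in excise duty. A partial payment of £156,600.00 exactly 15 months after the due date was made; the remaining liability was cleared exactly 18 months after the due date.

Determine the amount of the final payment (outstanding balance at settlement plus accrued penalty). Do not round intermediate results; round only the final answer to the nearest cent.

£606,018.02

Monthly rate = 6% ÷ 12 = 0.5%
Balance at month 15: £580,000.0000 × (1 + 0.005)^15 = £625,055.9878…
After £156,600.00 payment: £625,055.9878… − £156,600.00 = £468,455.9878…
Balance at month 18: £468,455.9878… × (1 + 0.005)^3 = £475,518.0204…
Penalty: 18 × 1.25% × £580,000.00 = £130,500.00
Final settlement = outstanding balance + penalty = £475,518.0204… + £130,500.00 = £606,018.02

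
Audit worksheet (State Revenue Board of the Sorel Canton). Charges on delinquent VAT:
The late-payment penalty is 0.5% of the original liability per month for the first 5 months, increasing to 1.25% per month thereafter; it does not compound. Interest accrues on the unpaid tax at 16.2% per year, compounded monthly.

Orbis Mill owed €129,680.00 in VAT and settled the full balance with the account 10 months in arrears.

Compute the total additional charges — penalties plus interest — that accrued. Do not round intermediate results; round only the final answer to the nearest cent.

Penalty, months 1–5: 5 × 0.5% × €129,680.00 = €3,242.00
Penalty, months 6–10: 5 × 1.25% × €129,680.00 = €8,105.00
Interest (16.2%/yr ÷ 12 = 1.35%/month): €129,680.00 × ((1 + 0.0135)^10 − 1) = €18,609.5448…
Penalties + interest = €11,347.0000 + €18,609.5448… = €29,956.54

€29,956.54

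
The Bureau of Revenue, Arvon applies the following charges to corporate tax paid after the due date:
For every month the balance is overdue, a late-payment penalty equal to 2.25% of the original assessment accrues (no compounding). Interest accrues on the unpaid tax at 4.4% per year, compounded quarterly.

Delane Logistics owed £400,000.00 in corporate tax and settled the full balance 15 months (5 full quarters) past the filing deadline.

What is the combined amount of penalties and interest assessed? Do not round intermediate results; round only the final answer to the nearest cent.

£157,489.35

Late-payment penalty = 2.25% × £400,000.00 × 15 mo = £135,000.00
Interest (4.4%/yr ÷ 4 = 1.1%/quarter): £400,000.00 × ((1 + 0.011)^5 − 1) = £22,489.3533…
Penalties + interest = £135,000.0000 + £22,489.3533… = £157,489.35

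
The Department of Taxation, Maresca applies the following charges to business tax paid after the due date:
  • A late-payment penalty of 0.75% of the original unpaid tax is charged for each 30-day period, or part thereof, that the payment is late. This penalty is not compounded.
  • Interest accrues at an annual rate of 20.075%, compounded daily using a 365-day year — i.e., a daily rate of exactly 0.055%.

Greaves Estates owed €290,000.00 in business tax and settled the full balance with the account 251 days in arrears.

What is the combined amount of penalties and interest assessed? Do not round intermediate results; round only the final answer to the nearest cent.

€62,491.92

Penalty periods: ⌈251/30⌉ = 9; penalty = 9 × 0.75% × €290,000.00 = €19,575.00
Interest: €290,000.00 × ((1 + 0.00055)^251 − 1) = €290,000.00 × 0.14798938… = €42,916.9213…
Penalties + interest = €19,575.0000 + €42,916.9213… = €62,491.92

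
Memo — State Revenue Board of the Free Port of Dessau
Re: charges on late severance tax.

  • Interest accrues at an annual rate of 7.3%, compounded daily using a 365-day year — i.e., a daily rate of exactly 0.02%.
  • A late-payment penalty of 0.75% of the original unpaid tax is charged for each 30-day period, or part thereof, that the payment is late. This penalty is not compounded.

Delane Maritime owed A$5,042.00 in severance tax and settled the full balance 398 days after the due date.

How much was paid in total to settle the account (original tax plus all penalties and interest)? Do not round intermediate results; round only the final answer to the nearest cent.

Penalty periods: ⌈398/30⌉ = 14; penalty = 14 × 0.75% × A$5,042.00 = A$529.41
Interest: A$5,042.00 × ((1 + 0.0002)^398 − 1) = A$5,042.00 × 0.08284522… = A$417.7056…
Total = A$5,042.00 + A$529.4100 + A$417.7056… = A$5,989.12

A$5,989.12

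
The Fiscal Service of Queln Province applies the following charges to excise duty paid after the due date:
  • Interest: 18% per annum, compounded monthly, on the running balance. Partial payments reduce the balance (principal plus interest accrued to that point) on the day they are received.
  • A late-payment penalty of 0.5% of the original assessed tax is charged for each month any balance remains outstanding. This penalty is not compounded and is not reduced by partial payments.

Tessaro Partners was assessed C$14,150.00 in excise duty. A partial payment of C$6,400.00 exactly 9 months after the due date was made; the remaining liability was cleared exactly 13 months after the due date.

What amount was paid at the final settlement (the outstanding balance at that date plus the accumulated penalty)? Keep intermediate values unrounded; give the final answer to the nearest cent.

Monthly rate = 18% ÷ 12 = 1.5%
Balance at month 9: C$14,150.0000 × (1 + 0.015)^9 = C$16,178.9682…
After C$6,400.00 payment: C$16,178.9682… − C$6,400.00 = C$9,778.9682…
Balance at month 13: C$9,778.9682… × (1 + 0.015)^4 = C$10,379.0404…
Penalty: 13 × 0.5% × C$14,150.00 = C$919.75
Final settlement = outstanding balance + penalty = C$10,379.0404… + C$919.75 = C$11,298.79

C$11,298.79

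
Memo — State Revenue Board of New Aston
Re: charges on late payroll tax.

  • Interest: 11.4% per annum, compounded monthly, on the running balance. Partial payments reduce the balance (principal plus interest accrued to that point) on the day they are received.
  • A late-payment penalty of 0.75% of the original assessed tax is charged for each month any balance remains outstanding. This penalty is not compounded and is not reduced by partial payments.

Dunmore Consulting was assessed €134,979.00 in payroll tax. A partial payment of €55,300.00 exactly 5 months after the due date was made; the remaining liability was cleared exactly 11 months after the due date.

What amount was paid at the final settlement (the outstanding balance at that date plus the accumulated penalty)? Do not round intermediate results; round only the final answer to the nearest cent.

Monthly rate = 11.4% ÷ 12 = 0.95%
Balance at month 5: €134,979.0000 × (1 + 0.0095)^5 = €141,513.4838…
After €55,300.00 payment: €141,513.4838… − €55,300.00 = €86,213.4838…
Balance at month 11: €86,213.4838… × (1 + 0.0095)^6 = €91,245.8528…
Penalty: 11 × 0.75% × €134,979.00 = €11,135.77…
Final settlement = outstanding balance + penalty = €91,245.8528… + €11,135.77… = €102,381.62

€102,381.62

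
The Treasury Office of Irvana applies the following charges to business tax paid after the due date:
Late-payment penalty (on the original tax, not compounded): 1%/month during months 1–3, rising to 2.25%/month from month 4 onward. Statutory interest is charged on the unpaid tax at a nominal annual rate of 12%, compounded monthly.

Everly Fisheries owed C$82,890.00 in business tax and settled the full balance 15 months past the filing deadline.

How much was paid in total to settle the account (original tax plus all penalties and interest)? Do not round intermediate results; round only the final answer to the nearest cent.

Penalty, months 1–3: 3 × 1% × C$82,890.00 = C$2,486.70
Penalty, months 4–15: 12 × 2.25% × C$82,890.00 = C$22,380.30
Interest (12%/yr ÷ 12 = 1%/month): C$82,890.00 × ((1 + 0.01)^15 − 1) = C$13,342.7167…
Total = C$82,890.00 + C$24,867.0000 + C$13,342.7167… = C$121,099.72

C$121,099.72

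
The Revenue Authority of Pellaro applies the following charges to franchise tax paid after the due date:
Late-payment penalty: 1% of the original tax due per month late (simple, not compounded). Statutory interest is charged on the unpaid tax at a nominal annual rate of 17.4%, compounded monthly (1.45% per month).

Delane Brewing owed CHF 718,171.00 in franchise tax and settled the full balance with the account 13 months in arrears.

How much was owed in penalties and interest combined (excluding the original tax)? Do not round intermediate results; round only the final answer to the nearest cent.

Late-payment penalty: 13 × 1% × CHF 718,171.00 = CHF 93,362.23
Interest: CHF 718,171.00 × ((1 + 0.0145)^13 − 1) = CHF 718,171.00 × 0.2058039… = CHF 147,802.3600…
Penalties + interest = CHF 93,362.2300 + CHF 147,802.3600… = CHF 241,164.59

CHF 241,164.59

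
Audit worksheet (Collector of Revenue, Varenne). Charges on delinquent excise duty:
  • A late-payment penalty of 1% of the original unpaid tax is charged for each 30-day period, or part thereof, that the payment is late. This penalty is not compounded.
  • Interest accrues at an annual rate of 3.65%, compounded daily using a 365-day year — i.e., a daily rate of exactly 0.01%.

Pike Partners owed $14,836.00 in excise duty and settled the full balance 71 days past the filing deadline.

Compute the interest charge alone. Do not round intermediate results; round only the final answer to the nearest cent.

Interest: $14,836.00 × ((1 + 0.0001)^71 − 1) = $14,836.00 × 0.00712491… = $105.7051…

$105.71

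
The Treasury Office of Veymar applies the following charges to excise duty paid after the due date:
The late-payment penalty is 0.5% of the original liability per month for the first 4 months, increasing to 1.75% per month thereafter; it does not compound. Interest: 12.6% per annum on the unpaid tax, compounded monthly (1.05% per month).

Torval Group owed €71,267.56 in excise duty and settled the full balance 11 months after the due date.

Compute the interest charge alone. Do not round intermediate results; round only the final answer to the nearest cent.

Interest: €71,267.56 × ((1 + 0.0105)^11 − 1) = €71,267.56 × 0.1217588… = €8,677.4546…

€8,677.45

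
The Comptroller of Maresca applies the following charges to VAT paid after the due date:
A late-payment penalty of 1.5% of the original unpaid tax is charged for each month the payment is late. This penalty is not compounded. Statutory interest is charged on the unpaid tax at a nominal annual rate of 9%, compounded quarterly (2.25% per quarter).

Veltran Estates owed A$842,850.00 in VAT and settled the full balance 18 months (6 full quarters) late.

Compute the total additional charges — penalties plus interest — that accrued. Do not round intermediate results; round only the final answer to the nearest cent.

A$347,949.92

Late-payment penalty = 1.5% × A$842,850.00 × 18 mo = A$227,569.50
Interest: A$842,850.00 × ((1 + 0.0225)^6 − 1) = A$842,850.00 × 0.1428254… = A$120,380.4234…
Penalties + interest = A$227,569.5000 + A$120,380.4234… = A$347,949.92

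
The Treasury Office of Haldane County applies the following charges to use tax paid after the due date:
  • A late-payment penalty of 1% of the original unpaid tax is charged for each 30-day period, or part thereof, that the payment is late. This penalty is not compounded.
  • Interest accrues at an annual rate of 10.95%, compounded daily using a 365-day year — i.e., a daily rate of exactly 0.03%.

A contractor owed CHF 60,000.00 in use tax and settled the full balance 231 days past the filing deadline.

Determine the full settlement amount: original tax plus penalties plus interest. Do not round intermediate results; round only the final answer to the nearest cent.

Penalty periods: ⌈231/30⌉ = 8; penalty = 8 × 1% × CHF 60,000.00 = CHF 4,800.00
Interest: CHF 60,000.00 × ((1 + 0.0003)^231 − 1) = CHF 60,000.00 × 0.07174655… = CHF 4,304.7930…
Total = CHF 60,000.00 + CHF 4,800.0000 + CHF 4,304.7930… = CHF 69,104.79

CHF 69,104.79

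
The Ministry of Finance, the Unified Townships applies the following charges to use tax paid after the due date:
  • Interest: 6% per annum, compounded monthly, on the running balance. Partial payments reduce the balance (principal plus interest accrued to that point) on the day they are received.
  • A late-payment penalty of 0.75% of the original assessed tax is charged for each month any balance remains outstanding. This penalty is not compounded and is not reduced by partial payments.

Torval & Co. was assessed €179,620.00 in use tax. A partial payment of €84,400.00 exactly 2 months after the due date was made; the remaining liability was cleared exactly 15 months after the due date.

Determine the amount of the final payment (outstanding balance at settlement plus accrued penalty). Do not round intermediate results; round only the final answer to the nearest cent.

Monthly rate = 6% ÷ 12 = 0.5%
Balance at month 2: €179,620.0000 × (1 + 0.005)^2 = €181,420.6905
After €84,400.00 payment: €181,420.6905 − €84,400.00 = €97,020.6905
Balance at month 15: €97,020.6905 × (1 + 0.005)^13 = €103,519.7380…
Penalty: 15 × 0.75% × €179,620.00 = €20,207.25
Final settlement = outstanding balance + penalty = €103,519.7380… + €20,207.25 = €123,726.99

€123,726.99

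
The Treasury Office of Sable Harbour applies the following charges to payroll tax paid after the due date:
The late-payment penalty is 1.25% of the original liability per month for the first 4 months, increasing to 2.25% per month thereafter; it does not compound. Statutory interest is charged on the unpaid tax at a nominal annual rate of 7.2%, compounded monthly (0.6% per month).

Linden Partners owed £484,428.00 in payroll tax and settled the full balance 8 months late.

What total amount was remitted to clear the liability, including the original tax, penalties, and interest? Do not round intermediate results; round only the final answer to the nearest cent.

Penalty, months 1–4: 4 × 1.25% × £484,428.00 = £24,221.40
Penalty, months 5–8: 4 × 2.25% × £484,428.00 = £43,598.52
Interest: £484,428.00 × ((1 + 0.006)^8 − 1) = £484,428.00 × 0.0490202… = £23,746.7512…
Total = £484,428.00 + £67,819.9200 + £23,746.7512… = £575,994.67

£575,994.67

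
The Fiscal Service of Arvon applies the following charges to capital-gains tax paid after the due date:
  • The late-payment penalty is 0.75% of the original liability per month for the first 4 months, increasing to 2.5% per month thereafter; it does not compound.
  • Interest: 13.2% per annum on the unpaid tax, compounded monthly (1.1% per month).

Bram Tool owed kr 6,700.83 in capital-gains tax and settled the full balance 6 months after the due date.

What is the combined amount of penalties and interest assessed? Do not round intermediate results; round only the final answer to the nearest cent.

kr 990.66

Penalty, months 1–4: 4 × 0.75% × kr 6,700.83 = kr 201.02…
Penalty, months 5–6: 2 × 2.5% × kr 6,700.83 = kr 335.04…
Interest: kr 6,700.83 × ((1 + 0.011)^6 − 1) = kr 6,700.83 × 0.0678418… = kr 454.5966…
Penalties + interest = kr 536.0664 + kr 454.5966… = kr 990.66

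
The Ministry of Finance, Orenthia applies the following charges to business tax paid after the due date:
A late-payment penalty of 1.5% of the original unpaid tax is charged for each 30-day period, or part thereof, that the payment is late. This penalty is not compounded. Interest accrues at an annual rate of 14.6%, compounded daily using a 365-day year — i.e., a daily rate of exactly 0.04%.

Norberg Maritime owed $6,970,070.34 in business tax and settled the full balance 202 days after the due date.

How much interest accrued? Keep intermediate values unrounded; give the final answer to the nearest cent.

$586,437.52

Interest: $6,970,070.34 × ((1 + 0.0004)^202 − 1) = $6,970,070.34 × 0.08413653… = $586,437.5250…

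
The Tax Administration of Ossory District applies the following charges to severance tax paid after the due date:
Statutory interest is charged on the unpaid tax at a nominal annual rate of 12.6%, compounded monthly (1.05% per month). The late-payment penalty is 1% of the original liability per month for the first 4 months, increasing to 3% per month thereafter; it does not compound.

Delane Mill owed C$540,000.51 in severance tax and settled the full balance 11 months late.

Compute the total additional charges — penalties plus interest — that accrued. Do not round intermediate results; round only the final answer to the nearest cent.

C$200,749.96

Penalty, months 1–4: 4 × 1% × C$540,000.51 = C$21,600.02…
Penalty, months 5–11: 7 × 3% × C$540,000.51 = C$113,400.11…
Interest: C$540,000.51 × ((1 + 0.0105)^11 − 1) = C$540,000.51 × 0.1217588… = C$65,749.8297…
Penalties + interest = C$135,000.1275 + C$65,749.8297… = C$200,749.96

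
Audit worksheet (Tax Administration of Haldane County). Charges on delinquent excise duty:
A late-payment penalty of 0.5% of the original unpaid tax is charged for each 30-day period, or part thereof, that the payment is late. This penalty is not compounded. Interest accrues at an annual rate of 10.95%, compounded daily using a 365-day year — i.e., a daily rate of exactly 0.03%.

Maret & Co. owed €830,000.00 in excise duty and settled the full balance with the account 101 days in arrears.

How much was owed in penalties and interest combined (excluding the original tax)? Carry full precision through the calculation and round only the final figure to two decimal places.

Penalty periods: ⌈101/30⌉ = 4; penalty = 4 × 0.5% × €830,000.00 = €16,600.00
Interest: €830,000.00 × ((1 + 0.0003)^101 − 1) = €830,000.00 × 0.03075903… = €25,529.9972…
Penalties + interest = €16,600.0000 + €25,529.9972… = €42,130.00

€42,130.00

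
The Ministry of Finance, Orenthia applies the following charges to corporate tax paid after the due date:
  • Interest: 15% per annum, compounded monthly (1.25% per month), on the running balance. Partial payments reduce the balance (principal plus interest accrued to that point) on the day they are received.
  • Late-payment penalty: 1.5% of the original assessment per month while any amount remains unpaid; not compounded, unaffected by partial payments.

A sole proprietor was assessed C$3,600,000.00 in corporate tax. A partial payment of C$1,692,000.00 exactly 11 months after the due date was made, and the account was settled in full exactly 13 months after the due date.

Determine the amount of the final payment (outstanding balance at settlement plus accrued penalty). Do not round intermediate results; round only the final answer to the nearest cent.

C$3,198,385.84

Balance at month 11: C$3,600,000.0000 × (1 + 0.0125)^11 = C$4,127,127.1741…
After C$1,692,000.00 payment: C$4,127,127.1741… − C$1,692,000.00 = C$2,435,127.1741…
Balance at month 13: C$2,435,127.1741… × (1 + 0.0125)^2 = C$2,496,385.8421…
Penalty: 13 × 1.5% × C$3,600,000.00 = C$702,000.00
Final settlement = outstanding balance + penalty = C$2,496,385.8421… + C$702,000.00 = C$3,198,385.84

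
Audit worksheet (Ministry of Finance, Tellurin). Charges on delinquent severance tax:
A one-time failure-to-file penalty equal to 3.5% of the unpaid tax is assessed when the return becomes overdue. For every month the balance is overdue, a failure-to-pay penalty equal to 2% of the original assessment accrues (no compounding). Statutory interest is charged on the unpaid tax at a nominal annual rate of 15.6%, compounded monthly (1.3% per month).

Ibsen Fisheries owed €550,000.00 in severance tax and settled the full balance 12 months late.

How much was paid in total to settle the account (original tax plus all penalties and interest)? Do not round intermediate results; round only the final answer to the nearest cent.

€793,458.48

Failure-to-file penalty: 3.5% × €550,000.00 = €19,250.00
Failure-to-pay penalty = 2% × €550,000.00 × 12 mo = €132,000.00
Interest: €550,000.00 × ((1 + 0.013)^12 − 1) = €550,000.00 × 0.1676518… = €92,208.4769…
Total = €550,000.00 + €151,250.0000 + €92,208.4769… = €793,458.48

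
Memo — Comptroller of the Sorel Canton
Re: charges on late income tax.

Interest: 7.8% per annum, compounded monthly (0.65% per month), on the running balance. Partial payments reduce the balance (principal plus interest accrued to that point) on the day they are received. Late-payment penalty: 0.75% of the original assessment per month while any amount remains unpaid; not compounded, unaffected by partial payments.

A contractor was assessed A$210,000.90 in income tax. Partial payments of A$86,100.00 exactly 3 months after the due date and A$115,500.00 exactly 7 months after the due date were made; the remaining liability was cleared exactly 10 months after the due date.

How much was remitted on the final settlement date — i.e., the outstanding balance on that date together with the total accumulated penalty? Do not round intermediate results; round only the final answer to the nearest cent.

A$31,945.59

Balance at month 3: A$210,000.9000 × (1 + 0.0065)^3 = A$214,122.5928…
After A$86,100.00 payment: A$214,122.5928… − A$86,100.00 = A$128,022.5928…
Balance at month 7: A$128,022.5928… × (1 + 0.0065)^4 = A$131,383.7748…
After A$115,500.00 payment: A$131,383.7748… − A$115,500.00 = A$15,883.7748…
Balance at month 10: A$15,883.7748… × (1 + 0.0065)^3 = A$16,195.5261…
Penalty: 10 × 0.75% × A$210,000.90 = A$15,750.07…
Final settlement = outstanding balance + penalty = A$16,195.5261… + A$15,750.07… = A$31,945.59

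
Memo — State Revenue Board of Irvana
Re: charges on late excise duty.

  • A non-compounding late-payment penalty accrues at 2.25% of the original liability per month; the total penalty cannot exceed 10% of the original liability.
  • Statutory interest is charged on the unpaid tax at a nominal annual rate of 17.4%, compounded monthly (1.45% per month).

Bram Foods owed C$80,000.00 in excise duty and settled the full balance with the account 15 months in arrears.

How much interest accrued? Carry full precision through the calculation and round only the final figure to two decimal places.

Interest: C$80,000.00 × ((1 + 0.0145)^15 − 1) = C$80,000.00 × 0.2410257… = C$19,282.0549…

C$19,282.05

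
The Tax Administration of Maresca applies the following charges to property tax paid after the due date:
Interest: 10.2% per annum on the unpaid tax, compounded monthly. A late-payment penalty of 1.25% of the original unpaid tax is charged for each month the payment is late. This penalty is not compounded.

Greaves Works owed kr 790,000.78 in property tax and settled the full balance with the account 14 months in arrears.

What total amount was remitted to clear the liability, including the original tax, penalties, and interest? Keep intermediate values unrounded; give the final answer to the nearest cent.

Late-payment penalty = 1.25% × kr 790,000.78 × 14 mo = kr 138,250.14…
Interest (10.2%/yr ÷ 12 = 0.85%/month): kr 790,000.78 × ((1 + 0.0085)^14 − 1) = kr 99,384.9475…
Total = kr 790,000.78 + kr 138,250.1365 + kr 99,384.9475… = kr 1,027,635.86

kr 1,027,635.86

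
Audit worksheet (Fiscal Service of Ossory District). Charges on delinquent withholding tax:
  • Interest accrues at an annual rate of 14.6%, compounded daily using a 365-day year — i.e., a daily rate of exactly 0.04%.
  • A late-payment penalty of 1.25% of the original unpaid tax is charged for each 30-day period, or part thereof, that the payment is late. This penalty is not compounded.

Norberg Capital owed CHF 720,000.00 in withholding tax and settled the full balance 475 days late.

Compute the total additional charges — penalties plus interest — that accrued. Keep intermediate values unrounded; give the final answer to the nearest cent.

CHF 294,626.63

Penalty periods: ⌈475/30⌉ = 16; penalty = 16 × 1.25% × CHF 720,000.00 = CHF 144,000.00
Interest: CHF 720,000.00 × ((1 + 0.0004)^475 − 1) = CHF 720,000.00 × 0.20920366… = CHF 150,626.6347…
Penalties + interest = CHF 144,000.0000 + CHF 150,626.6347… = CHF 294,626.63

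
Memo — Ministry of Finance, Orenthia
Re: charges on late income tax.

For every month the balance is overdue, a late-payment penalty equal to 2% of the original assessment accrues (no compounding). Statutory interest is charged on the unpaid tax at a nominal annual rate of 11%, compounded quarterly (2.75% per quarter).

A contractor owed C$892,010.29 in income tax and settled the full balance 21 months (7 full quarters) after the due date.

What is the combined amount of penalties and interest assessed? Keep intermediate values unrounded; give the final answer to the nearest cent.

Late-payment penalty: 21 × 2% × C$892,010.29 = C$374,644.32…
Interest: C$892,010.29 × ((1 + 0.0275)^7 − 1) = C$892,010.29 × 0.2091295… = C$186,545.6579…
Penalties + interest = C$374,644.3218 + C$186,545.6579… = C$561,189.98

C$561,189.98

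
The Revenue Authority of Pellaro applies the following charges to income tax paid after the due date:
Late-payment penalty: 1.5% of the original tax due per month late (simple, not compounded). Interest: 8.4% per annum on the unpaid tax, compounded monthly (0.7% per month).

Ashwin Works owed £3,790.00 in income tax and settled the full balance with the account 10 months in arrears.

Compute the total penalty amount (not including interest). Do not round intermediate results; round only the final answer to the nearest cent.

£568.50

Late-payment penalty = 1.5% × £3,790.00 × 10 mo = £568.50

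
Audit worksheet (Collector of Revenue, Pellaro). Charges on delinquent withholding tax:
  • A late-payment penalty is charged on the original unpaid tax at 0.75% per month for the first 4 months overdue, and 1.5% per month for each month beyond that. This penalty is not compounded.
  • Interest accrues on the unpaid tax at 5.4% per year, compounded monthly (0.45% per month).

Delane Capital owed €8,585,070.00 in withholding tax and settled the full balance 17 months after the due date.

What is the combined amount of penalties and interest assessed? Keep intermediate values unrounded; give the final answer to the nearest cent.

€2,612,582.34

Penalty, months 1–4: 4 × 0.75% × €8,585,070.00 = €257,552.10
Penalty, months 5–17: 13 × 1.5% × €8,585,070.00 = €1,674,088.65
Interest: €8,585,070.00 × ((1 + 0.0045)^17 − 1) = €8,585,070.00 × 0.0793170… = €680,941.5891…
Penalties + interest = €1,931,640.7500 + €680,941.5891… = €2,612,582.34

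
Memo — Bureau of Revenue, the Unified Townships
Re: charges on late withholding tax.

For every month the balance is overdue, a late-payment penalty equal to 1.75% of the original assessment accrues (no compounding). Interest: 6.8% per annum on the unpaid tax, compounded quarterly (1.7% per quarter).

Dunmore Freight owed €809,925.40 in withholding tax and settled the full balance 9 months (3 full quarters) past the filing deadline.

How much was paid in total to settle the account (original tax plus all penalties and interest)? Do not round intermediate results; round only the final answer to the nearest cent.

€979,501.03

Late-payment penalty = 1.75% × €809,925.40 × 9 mo = €127,563.25…
Interest: €809,925.40 × ((1 + 0.017)^3 − 1) = €809,925.40 × 0.0518719… = €42,012.3799…
Total = €809,925.40 + €127,563.2505 + €42,012.3799… = €979,501.03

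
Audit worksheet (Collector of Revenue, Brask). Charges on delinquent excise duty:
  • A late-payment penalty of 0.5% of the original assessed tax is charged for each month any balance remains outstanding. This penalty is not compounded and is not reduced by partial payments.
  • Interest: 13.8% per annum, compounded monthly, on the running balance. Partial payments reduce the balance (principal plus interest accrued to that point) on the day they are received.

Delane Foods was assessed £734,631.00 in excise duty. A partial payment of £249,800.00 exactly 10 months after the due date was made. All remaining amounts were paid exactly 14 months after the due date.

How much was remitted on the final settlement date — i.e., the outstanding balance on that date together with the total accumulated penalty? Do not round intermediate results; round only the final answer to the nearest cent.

£652,101.17

Monthly rate = 13.8% ÷ 12 = 1.15%
Balance at month 10: £734,631.0000 × (1 + 0.0115)^10 = £823,622.3474…
After £249,800.00 payment: £823,622.3474… − £249,800.00 = £573,822.3474…
Balance at month 14: £573,822.3474… × (1 + 0.0115)^4 = £600,677.0043…
Penalty: 14 × 0.5% × £734,631.00 = £51,424.17
Final settlement = outstanding balance + penalty = £600,677.0043… + £51,424.17 = £652,101.17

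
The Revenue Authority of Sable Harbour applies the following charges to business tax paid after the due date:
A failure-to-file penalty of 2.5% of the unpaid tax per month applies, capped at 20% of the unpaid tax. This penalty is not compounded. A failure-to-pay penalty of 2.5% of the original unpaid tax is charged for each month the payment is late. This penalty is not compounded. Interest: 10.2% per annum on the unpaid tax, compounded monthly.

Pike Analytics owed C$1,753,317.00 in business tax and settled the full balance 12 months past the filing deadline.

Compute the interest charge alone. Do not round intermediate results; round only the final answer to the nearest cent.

C$187,440.51

Interest (10.2%/yr ÷ 12 = 0.85%/month): C$1,753,317.00 × ((1 + 0.0085)^12 − 1) = C$187,440.5051…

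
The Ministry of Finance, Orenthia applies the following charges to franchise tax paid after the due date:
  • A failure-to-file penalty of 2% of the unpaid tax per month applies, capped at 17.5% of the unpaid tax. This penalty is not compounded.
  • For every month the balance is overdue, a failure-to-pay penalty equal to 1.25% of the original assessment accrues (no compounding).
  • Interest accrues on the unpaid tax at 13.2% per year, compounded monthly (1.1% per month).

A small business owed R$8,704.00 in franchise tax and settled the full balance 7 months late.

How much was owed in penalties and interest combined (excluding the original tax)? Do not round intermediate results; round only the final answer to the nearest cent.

Failure-to-file: 7 × 2% × R$8,704.00 = R$1,218.56 (under the 17.5% cap)
Failure-to-pay penalty: 7 × 1.25% × R$8,704.00 = R$761.60
Interest: R$8,704.00 × ((1 + 0.011)^7 − 1) = R$8,704.00 × 0.0795881… = R$692.7348…
Penalties + interest = R$1,980.1600 + R$692.7348… = R$2,672.89

R$2,672.89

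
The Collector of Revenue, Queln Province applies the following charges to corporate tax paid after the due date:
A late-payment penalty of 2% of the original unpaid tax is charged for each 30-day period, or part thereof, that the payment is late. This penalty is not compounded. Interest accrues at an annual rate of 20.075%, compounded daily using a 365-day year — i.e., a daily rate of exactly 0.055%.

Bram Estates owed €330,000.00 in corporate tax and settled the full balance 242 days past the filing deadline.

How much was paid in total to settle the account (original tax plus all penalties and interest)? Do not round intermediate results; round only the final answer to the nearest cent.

€436,366.40

Penalty periods: ⌈242/30⌉ = 9; penalty = 9 × 2% × €330,000.00 = €59,400.00
Interest: €330,000.00 × ((1 + 0.00055)^242 − 1) = €330,000.00 × 0.14232243… = €46,966.4025…
Total = €330,000.00 + €59,400.0000 + €46,966.4025… = €436,366.40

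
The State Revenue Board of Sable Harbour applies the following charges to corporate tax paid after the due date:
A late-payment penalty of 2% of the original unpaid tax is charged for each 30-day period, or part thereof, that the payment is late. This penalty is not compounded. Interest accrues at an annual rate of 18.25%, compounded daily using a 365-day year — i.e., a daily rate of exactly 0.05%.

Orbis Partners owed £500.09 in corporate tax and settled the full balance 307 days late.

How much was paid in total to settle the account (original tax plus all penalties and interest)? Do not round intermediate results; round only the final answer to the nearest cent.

£693.06

Penalty periods: ⌈307/30⌉ = 11; penalty = 11 × 2% × £500.09 = £110.02…
Interest: £500.09 × ((1 + 0.0005)^307 − 1) = £500.09 × 0.16586306… = £82.9465…
Total = £500.09 + £110.0198 + £82.9465… = £693.06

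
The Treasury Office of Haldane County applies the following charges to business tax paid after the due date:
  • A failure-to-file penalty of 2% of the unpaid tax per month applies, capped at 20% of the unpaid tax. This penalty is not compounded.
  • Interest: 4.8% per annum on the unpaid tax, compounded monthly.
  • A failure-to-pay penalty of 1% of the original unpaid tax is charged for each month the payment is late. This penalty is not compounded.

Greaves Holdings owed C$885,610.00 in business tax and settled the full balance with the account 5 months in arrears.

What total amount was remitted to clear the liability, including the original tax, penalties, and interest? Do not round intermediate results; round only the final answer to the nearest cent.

Failure-to-file: 5 × 2% × C$885,610.00 = C$88,561.00 (under the 20% cap)
Failure-to-pay penalty = 1% × C$885,610.00 × 5 mo = C$44,280.50
Interest (4.8%/yr ÷ 12 = 0.4%/month): C$885,610.00 × ((1 + 0.004)^5 − 1) = C$17,854.4655…
Total = C$885,610.00 + C$132,841.5000 + C$17,854.4655… = C$1,036,305.97

C$1,036,305.97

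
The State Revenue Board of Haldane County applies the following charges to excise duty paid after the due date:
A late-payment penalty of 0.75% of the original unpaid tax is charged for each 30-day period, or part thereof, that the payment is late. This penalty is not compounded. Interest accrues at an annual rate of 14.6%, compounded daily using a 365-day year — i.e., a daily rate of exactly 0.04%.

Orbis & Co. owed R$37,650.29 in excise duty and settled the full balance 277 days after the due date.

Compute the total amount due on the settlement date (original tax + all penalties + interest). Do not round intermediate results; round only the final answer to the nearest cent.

Penalty periods: ⌈277/30⌉ = 10; penalty = 10 × 0.75% × R$37,650.29 = R$2,823.77…
Interest: R$37,650.29 × ((1 + 0.0004)^277 − 1) = R$37,650.29 × 0.11714670… = R$4,410.6072…
Total = R$37,650.29 + R$2,823.7718… + R$4,410.6072… = R$44,884.67

R$44,884.67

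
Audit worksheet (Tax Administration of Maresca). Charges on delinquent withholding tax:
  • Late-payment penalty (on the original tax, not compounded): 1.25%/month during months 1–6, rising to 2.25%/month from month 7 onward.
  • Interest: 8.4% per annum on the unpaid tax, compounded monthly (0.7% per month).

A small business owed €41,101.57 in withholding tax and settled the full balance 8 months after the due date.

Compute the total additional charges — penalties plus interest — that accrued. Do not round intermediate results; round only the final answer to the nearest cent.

Penalty, months 1–6: 6 × 1.25% × €41,101.57 = €3,082.62…
Penalty, months 7–8: 2 × 2.25% × €41,101.57 = €1,849.57…
Interest: €41,101.57 × ((1 + 0.007)^8 − 1) = €41,101.57 × 0.0573914… = €2,358.8757…
Penalties + interest = €4,932.1884 + €2,358.8757… = €7,291.06

€7,291.06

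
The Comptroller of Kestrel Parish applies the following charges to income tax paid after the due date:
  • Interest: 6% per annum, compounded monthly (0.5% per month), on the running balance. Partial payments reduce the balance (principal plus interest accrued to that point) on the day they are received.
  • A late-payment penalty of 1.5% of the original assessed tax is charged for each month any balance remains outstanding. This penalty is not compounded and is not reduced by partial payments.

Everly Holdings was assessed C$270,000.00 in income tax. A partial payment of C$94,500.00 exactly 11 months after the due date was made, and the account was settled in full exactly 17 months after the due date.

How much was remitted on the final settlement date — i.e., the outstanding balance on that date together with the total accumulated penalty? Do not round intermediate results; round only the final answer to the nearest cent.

C$265,370.68

Balance at month 11: C$270,000.0000 × (1 + 0.005)^11 = C$285,226.8748…
After C$94,500.00 payment: C$285,226.8748… − C$94,500.00 = C$190,726.8748…
Balance at month 17: C$190,726.8748… × (1 + 0.005)^6 = C$196,520.6823…
Penalty: 17 × 1.5% × C$270,000.00 = C$68,850.00
Final settlement = outstanding balance + penalty = C$196,520.6823… + C$68,850.00 = C$265,370.68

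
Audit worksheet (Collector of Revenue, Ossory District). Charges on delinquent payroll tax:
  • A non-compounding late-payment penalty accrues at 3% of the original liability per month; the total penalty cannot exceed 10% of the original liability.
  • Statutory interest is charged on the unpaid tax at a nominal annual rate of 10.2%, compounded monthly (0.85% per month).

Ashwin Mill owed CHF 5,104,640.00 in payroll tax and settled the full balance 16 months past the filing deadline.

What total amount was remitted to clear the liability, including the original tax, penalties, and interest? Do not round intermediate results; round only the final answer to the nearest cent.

CHF 6,355,397.31

Penalty (uncapped): 16 × 3% × CHF 5,104,640.00 = CHF 2,450,227.20; cap = 10% × CHF 5,104,640.00 = CHF 510,464.00 → penalty = CHF 510,464.00
Interest: CHF 5,104,640.00 × ((1 + 0.0085)^16 − 1) = CHF 5,104,640.00 × 0.1450236… = CHF 740,293.3072…
Total = CHF 5,104,640.00 + CHF 510,464.0000 + CHF 740,293.3072… = CHF 6,355,397.31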